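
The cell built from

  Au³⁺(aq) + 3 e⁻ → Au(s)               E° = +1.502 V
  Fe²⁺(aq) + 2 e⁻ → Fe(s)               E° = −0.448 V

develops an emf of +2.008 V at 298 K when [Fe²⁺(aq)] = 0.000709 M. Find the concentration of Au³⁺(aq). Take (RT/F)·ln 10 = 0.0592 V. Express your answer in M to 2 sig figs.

With Au³⁺/Au at the cathode and Fe²⁺/Fe at the anode, E°cell = +1.502 − (−0.448) = +1.950 V (n = 6).
Rearranging E = E° − (0.0592/n)·log Q gives log Q = 6(+1.950 − (+2.008))/0.0592 = −5.878.
Balancing electrons gives 2 Au³⁺(aq) + 3 Fe(s) → 2 Au(s) + 3 Fe²⁺(aq); thus Q = [Fe²⁺(aq)]^3 / [Au³⁺(aq)]^2.
Isolating [Au³⁺(aq)] in Q = 10^{−5.878} yields log [Au³⁺(aq)] = −1.785, i.e. 0.016 M.

0.016 M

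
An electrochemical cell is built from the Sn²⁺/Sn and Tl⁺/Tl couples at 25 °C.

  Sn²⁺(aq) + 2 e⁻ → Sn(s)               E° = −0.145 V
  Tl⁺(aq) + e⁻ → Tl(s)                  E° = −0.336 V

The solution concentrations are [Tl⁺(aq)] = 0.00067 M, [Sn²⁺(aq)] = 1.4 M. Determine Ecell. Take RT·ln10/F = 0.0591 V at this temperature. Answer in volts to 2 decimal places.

Sn²⁺/Sn is reduced (cathode, E° = −0.145 V) and Tl⁺/Tl is oxidized (anode).
E°cell = E°cat − E°an = −0.145 − (−0.336) = +0.191 V; n = 2.
For the overall reaction Sn²⁺(aq) + 2 Tl(s) → Sn(s) + 2 Tl⁺(aq), Q = [Tl⁺(aq)]^2 / [Sn²⁺(aq)] = 3.21×10^−7, giving log Q = −6.494.
By the Nernst equation, E = +0.191 − (0.0591/2)·(−6.494) = +0.38 V.

+0.38 V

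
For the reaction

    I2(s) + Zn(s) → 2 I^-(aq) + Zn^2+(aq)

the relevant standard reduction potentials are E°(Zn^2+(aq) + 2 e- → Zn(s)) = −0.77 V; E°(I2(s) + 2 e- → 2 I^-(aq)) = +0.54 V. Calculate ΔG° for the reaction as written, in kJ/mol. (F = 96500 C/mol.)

−253 kJ/mol

In the reaction as written I2(s) is reduced, so the I₂/I⁻ couple is the cathode and Zn²⁺/Zn is the anode.
E°cell = +0.54 − (−0.77) = +1.31 V; balancing electrons gives n = 2.
ΔG° = −nFE°cell = −(2)(96500)(+1.31) J/mol = −253 kJ/mol.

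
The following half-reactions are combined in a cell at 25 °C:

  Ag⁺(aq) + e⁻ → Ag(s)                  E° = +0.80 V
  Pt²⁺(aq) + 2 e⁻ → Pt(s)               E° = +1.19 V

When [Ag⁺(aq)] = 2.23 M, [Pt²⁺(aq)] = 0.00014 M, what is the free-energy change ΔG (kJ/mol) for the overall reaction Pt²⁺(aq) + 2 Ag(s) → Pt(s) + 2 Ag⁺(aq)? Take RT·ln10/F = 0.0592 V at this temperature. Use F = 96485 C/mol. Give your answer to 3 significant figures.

The standard cell potential is +1.19 − (+0.80) = +0.39 V, with n = 2 electrons in the balanced equation.
Q = [Ag⁺(aq)]^2 / [Pt²⁺(aq)] = 3.55×10^4, so log Q = 4.550 and E = +0.39 − (0.0592/2)(4.550) = +0.2553 V.
ΔG = −nFE = −(2)(96485)(+0.2553) J/mol = −49.3 kJ/mol.

−49.3 kJ/mol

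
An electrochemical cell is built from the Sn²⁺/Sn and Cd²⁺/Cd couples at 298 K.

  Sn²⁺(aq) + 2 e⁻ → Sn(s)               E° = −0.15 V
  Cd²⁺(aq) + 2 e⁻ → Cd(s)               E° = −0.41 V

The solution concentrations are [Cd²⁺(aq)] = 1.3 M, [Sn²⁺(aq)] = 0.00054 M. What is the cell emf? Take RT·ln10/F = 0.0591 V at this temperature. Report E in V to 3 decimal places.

Sn²⁺/Sn is reduced (cathode, E° = −0.15 V) and Cd²⁺/Cd is oxidized (anode).
The standard potential is −0.15 − (−0.41) = +0.26 V and the balanced reaction transfers n = 2 electrons.
For the overall reaction Sn²⁺(aq) + Cd(s) → Sn(s) + Cd²⁺(aq), Q = [Cd²⁺(aq)] / [Sn²⁺(aq)] = 2.41×10^3, giving log Q = 3.382.
By the Nernst equation, E = +0.26 − (0.0591/2)·(3.382) = +0.160 V.

+0.160 V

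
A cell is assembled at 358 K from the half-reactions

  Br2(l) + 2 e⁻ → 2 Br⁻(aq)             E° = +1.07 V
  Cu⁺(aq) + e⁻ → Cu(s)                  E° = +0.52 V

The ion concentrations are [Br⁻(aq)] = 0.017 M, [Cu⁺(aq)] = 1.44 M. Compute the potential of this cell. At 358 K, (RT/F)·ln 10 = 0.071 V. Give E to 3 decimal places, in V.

The Br₂/Br⁻ couple has the more positive E°, so it is the cathode; Cu⁺/Cu is the anode.
E°cell = E°cat − E°an = +1.07 − (+0.52) = +0.55 V; n = 2.
For the overall reaction Br2(l) + 2 Cu(s) → 2 Br⁻(aq) + 2 Cu⁺(aq), Q = [Br⁻(aq)]^2·[Cu⁺(aq)]^2 = 0.000599, giving log Q = −3.222.
Applying E = E° − (RT ln10/nF)·log Q gives +0.55 − (0.071/2)(−3.222) = +0.664 V.

+0.664 V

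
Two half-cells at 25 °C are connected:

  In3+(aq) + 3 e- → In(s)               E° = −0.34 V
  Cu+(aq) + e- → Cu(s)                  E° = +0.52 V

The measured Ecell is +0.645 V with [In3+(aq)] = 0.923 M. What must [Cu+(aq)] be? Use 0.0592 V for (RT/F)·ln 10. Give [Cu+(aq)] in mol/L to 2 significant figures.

0.00023 M

The Cu⁺/Cu couple has the larger reduction potential, so it is the cathode: E°cell = +0.52 − (−0.34) = +0.86 V and n = 3.
Rearranging E = E° − (0.0592/n)·log Q gives log Q = 3(+0.86 − (+0.645))/0.0592 = 10.895.
For 3 Cu+(aq) + In(s) → 3 Cu(s) + In3+(aq), the reaction quotient is Q = [In3+(aq)] / [Cu+(aq)]^3.
Isolating [Cu+(aq)] in Q = 10^{10.895} yields log [Cu+(aq)] = −3.643, i.e. 0.00023 M.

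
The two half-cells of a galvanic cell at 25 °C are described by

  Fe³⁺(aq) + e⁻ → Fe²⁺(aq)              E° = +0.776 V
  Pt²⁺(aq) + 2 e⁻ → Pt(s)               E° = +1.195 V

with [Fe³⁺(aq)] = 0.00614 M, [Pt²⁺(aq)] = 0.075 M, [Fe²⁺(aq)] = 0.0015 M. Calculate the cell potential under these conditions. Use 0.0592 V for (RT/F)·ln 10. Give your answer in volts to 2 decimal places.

Pt²⁺/Pt is reduced (cathode, E° = +1.195 V) and Fe³⁺/Fe²⁺ is oxidized (anode).
E°cell = +1.195 − (+0.776) = +0.419 V, with n = 2 electrons transferred.
For the overall reaction Pt²⁺(aq) + 2 Fe²⁺(aq) → Pt(s) + 2 Fe³⁺(aq), Q = [Fe³⁺(aq)]^2 / ([Pt²⁺(aq)]·[Fe²⁺(aq)]^2) = 223, giving log Q = 2.349.
By the Nernst equation, E = +0.419 − (0.0592/2)·(2.349) = +0.35 V.

+0.35 V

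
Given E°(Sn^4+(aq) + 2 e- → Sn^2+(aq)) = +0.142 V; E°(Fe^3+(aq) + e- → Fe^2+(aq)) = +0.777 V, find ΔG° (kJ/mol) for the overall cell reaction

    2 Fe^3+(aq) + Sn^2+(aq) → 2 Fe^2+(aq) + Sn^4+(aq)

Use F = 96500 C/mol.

−123 kJ/mol

In the reaction as written Fe^3+(aq) is reduced, so the Fe³⁺/Fe²⁺ couple is the cathode and Sn⁴⁺/Sn²⁺ is the anode.
E°cell = +0.777 − (+0.142) = +0.635 V; balancing electrons gives n = 2.
ΔG° = −nFE°cell = −(2)(96500)(+0.635) J/mol = −123 kJ/mol.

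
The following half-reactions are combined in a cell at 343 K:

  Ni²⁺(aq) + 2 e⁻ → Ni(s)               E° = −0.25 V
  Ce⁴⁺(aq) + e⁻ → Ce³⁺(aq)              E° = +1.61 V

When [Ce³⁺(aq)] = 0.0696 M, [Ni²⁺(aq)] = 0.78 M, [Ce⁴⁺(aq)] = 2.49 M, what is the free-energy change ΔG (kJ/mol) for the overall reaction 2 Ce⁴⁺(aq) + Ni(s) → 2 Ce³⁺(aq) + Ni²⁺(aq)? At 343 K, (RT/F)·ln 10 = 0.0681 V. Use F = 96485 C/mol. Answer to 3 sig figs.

−380 kJ/mol

E°cell = +1.61 − (−0.25) = +1.86 V; the balanced reaction transfers n = 2 electrons.
The reaction quotient is ([Ce³⁺(aq)]^2·[Ni²⁺(aq)]) / [Ce⁴⁺(aq)]^2 = 0.000609; by Nernst, E = +1.86 − (0.0681/2)(−3.215) = +1.9695 V.
Finally ΔG = −nFE = −(2)(96485 C/mol)(+1.9695 V) = −380 kJ/mol.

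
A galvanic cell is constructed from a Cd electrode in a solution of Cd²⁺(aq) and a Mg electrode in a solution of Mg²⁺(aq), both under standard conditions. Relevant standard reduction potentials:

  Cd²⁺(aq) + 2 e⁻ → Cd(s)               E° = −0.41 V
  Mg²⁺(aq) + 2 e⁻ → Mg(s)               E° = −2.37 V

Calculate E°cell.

Of the two couples in this cell, the one with the more positive reduction potential is reduced at the cathode: here that is Cd²⁺/Cd (−0.41 V); Mg²⁺/Mg (−2.37 V) is the anode.
E°cell = E°(cathode) − E°(anode) = −0.41 − (−2.37) = +1.96 V.

+1.96 V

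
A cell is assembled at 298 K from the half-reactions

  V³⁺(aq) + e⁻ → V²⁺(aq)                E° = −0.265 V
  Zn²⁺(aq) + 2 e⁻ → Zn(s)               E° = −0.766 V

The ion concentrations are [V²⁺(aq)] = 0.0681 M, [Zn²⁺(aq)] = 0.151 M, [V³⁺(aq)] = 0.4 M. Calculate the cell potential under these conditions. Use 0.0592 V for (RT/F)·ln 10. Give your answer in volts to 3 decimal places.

V³⁺/V²⁺ is reduced (cathode, E° = −0.265 V) and Zn²⁺/Zn is oxidized (anode).
E°cell = −0.265 − (−0.766) = +0.501 V, with n = 2 electrons transferred.
Balancing gives 2 V³⁺(aq) + Zn(s) → 2 V²⁺(aq) + Zn²⁺(aq); hence Q = ([V²⁺(aq)]^2·[Zn²⁺(aq)]) / [V³⁺(aq)]^2 = 0.00438 (log Q = −2.359).
Applying E = E° − (RT ln10/nF)·log Q gives +0.501 − (0.0592/2)(−2.359) = +0.571 V.

+0.571 V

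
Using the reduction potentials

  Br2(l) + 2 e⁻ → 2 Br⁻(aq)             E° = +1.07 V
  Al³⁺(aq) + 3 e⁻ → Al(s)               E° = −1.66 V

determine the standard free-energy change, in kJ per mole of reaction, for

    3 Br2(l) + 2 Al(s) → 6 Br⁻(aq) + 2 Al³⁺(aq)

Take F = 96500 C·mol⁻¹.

In the reaction as written Br2(l) is reduced, so the Br₂/Br⁻ couple is the cathode and Al³⁺/Al is the anode.
E°cell = +1.07 − (−1.66) = +2.73 V; balancing electrons gives n = 6.
ΔG° = −nFE°cell = −(6)(96500)(+2.73) J/mol = −1581 kJ/mol.

−1581 kJ/mol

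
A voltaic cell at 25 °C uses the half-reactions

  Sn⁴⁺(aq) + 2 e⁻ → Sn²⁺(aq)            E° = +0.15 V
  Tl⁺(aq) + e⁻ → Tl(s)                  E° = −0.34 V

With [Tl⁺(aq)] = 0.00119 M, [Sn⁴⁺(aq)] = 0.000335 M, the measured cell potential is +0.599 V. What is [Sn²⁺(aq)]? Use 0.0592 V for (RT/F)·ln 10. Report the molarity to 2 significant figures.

0.049 M

The Sn⁴⁺/Sn²⁺ couple has the larger reduction potential, so it is the cathode: E°cell = +0.15 − (−0.34) = +0.49 V and n = 2.
Rearranging E = E° − (0.0592/n)·log Q gives log Q = 2(+0.49 − (+0.599))/0.0592 = −3.682.
For Sn⁴⁺(aq) + 2 Tl(s) → Sn²⁺(aq) + 2 Tl⁺(aq), the reaction quotient is Q = ([Sn²⁺(aq)]·[Tl⁺(aq)]^2) / [Sn⁴⁺(aq)].
Solving for the unknown gives log [Sn²⁺(aq)] = −1.308, so [Sn²⁺(aq)] ≈ 0.049 M.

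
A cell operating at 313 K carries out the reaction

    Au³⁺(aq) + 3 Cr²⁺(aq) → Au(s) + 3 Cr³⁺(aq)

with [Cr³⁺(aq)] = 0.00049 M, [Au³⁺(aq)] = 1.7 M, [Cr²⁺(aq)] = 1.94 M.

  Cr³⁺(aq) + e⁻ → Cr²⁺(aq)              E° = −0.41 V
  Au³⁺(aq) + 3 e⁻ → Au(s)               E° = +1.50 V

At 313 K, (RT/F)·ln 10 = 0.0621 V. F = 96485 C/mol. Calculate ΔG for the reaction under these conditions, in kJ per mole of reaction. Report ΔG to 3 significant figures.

−619 kJ/mol

With Au³⁺/Au reduced at the cathode, E°cell = +1.50 − (−0.41) = +1.91 V and n = 3.
The reaction quotient is [Cr³⁺(aq)]^3 / ([Au³⁺(aq)]·[Cr²⁺(aq)]^3) = 9.48×10^−12; by Nernst, E = +1.91 − (0.0621/3)(−11.023) = +2.1382 V.
Finally ΔG = −nFE = −(3)(96485 C/mol)(+2.1382 V) = −619 kJ/mol.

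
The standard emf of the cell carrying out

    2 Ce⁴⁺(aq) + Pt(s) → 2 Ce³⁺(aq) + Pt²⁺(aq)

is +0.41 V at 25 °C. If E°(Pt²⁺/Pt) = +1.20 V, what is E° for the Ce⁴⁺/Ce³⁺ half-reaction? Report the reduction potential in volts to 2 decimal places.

+1.61 V

In the reaction as written the Ce⁴⁺/Ce³⁺ couple is reduced (cathode) and Pt²⁺/Pt is oxidized (anode), so E°cell = E°(Ce⁴⁺/Ce³⁺) − E°(Pt²⁺/Pt).
E°(Ce⁴⁺/Ce³⁺) = E°cell + E°(anode) = +0.41 + (+1.20) = +1.61 V.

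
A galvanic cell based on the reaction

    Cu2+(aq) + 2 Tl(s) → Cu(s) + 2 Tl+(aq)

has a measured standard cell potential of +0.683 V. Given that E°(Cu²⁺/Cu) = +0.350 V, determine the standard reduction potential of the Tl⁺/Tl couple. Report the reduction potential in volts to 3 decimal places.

−0.333 V

In the reaction as written the Cu²⁺/Cu couple is reduced (cathode) and Tl⁺/Tl is oxidized (anode), so E°cell = E°(Cu²⁺/Cu) − E°(Tl⁺/Tl).
E°(Tl⁺/Tl) = E°(cathode) − E°cell = +0.350 − (+0.683) = −0.333 V.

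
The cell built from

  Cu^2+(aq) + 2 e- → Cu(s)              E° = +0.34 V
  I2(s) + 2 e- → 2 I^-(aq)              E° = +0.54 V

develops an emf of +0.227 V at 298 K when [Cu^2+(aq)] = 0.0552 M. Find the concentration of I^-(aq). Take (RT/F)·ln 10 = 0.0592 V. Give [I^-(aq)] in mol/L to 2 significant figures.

1.5 M

With I₂/I⁻ at the cathode and Cu²⁺/Cu at the anode, E°cell = +0.54 − (+0.34) = +0.20 V (n = 2).
Since E = E° − (0.0592/n)·log Q, log Q = n(E° − E)/0.0592 = −0.912.
The balanced reaction is I2(s) + Cu(s) → 2 I^-(aq) + Cu^2+(aq), so Q = [I^-(aq)]^2·[Cu^2+(aq)].
Substituting the known concentrations and solving, log [I^-(aq)] = 0.173 and [I^-(aq)] = 1.5 M.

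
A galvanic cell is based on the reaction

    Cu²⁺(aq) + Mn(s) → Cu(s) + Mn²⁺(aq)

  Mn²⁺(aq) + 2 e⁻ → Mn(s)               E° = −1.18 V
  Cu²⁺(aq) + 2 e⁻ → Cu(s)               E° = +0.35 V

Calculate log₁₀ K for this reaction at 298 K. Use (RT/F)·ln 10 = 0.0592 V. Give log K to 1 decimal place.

The Cu²⁺/Cu couple is reduced (cathode); E°cell = +0.35 − (−1.18) = +1.53 V with n = 2.
At equilibrium E = 0, so log K = nE°cell / 0.0592 = (2)(+1.53) / 0.0592 = 51.7.

log K = 51.7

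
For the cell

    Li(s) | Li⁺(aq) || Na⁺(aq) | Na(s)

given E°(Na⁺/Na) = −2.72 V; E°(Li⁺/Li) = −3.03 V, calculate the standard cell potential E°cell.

By convention the left-hand electrode in cell notation is the anode (oxidation) and the right-hand electrode is the cathode (reduction).
E°cell = E°(right) − E°(left) = −2.72 − (−3.03) = +0.31 V.

+0.31 V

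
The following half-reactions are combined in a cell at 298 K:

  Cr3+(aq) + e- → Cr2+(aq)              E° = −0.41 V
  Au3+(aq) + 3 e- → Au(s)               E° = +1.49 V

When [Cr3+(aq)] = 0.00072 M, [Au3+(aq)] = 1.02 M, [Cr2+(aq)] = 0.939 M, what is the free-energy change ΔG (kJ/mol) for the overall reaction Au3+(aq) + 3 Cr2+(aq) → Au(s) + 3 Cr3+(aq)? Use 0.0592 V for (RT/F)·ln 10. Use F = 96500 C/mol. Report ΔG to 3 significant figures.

The standard cell potential is +1.49 − (−0.41) = +1.90 V, with n = 3 electrons in the balanced equation.
Q = [Cr3+(aq)]^3 / ([Au3+(aq)]·[Cr2+(aq)]^3) = 4.42×10^−10, so log Q = −9.355 and E = +1.90 − (0.0592/3)(−9.355) = +2.0846 V.
ΔG = −nFE = −(3)(96500)(+2.0846) J/mol = −603 kJ/mol.

−603 kJ/mol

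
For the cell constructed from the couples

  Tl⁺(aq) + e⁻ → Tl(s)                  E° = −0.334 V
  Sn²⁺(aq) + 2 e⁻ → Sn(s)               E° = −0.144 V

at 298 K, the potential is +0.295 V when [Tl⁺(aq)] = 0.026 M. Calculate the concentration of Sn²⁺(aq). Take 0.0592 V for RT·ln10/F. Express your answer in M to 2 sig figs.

Sn²⁺/Sn is the cathode (higher E°); E°cell = −0.144 − (−0.334) = +0.190 V with n = 2.
Since E = E° − (0.0592/n)·log Q, log Q = n(E° − E)/0.0592 = −3.547.
For Sn²⁺(aq) + 2 Tl(s) → Sn(s) + 2 Tl⁺(aq), the reaction quotient is Q = [Tl⁺(aq)]^2 / [Sn²⁺(aq)].
Substituting the known concentrations and solving, log [Sn²⁺(aq)] = 0.377 and [Sn²⁺(aq)] = 2.4 M.

2.4 M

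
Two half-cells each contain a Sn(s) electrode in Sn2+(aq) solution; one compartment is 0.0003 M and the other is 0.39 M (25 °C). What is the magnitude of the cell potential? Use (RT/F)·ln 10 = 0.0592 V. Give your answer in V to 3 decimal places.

0.092 V

For a concentration cell E°cell = 0, since both electrodes use the same couple.
The compartment with the higher Sn2+(aq) concentration (0.39 M) acts as the cathode; ions are reduced there and produced at the dilute (0.0003 M) anode.
With n = 2, Ecell = −(0.0592/2)·log([dilute]/[conc]) = −(0.0592/2)·log(0.0003/0.39) = +0.092 V.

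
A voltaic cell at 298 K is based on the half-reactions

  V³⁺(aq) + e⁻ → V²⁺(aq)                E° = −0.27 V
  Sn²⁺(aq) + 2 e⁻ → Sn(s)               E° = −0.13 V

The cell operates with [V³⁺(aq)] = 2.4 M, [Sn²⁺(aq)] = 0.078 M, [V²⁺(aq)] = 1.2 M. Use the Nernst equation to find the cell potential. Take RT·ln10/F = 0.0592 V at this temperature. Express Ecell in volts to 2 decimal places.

+0.09 V

The Sn²⁺/Sn couple has the more positive E°, so it is the cathode; V³⁺/V²⁺ is the anode.
The standard potential is −0.13 − (−0.27) = +0.14 V and the balanced reaction transfers n = 2 electrons.
For the overall reaction Sn²⁺(aq) + 2 V²⁺(aq) → Sn(s) + 2 V³⁺(aq), Q = [V³⁺(aq)]^2 / ([Sn²⁺(aq)]·[V²⁺(aq)]^2) = 51.3, giving log Q = 1.710.
By the Nernst equation, E = +0.14 − (0.0592/2)·(1.710) = +0.09 V.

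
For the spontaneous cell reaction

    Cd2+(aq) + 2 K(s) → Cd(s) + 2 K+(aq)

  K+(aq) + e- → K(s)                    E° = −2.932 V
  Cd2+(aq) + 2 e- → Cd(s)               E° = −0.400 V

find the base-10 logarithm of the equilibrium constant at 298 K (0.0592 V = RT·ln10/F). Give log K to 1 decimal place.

The Cd²⁺/Cd couple is reduced (cathode); E°cell = −0.400 − (−2.932) = +2.532 V with n = 2.
At equilibrium E = 0, so log K = nE°cell / 0.0592 = (2)(+2.532) / 0.0592 = 85.5.

log K = 85.5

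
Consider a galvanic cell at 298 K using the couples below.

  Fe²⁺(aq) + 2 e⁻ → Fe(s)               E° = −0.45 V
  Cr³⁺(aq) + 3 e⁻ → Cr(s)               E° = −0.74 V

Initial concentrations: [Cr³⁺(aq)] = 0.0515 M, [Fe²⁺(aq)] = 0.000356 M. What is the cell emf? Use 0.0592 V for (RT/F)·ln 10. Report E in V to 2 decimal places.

+0.21 V

Fe²⁺/Fe is reduced (cathode, E° = −0.45 V) and Cr³⁺/Cr is oxidized (anode).
The standard potential is −0.45 − (−0.74) = +0.29 V and the balanced reaction transfers n = 6 electrons.
Balancing gives 3 Fe²⁺(aq) + 2 Cr(s) → 3 Fe(s) + 2 Cr³⁺(aq); hence Q = [Cr³⁺(aq)]^2 / [Fe²⁺(aq)]^3 = 5.88×10^7 (log Q = 7.769).
E = E° − (0.0592/n)·log Q = +0.29 − (0.0592/6)(7.769) = +0.21 V.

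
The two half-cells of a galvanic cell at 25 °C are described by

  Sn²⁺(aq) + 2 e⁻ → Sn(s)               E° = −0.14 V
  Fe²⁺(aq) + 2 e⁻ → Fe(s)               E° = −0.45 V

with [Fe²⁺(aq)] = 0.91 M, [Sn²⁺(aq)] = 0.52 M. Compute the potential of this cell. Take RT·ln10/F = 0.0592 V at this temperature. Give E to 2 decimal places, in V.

+0.30 V

Sn²⁺/Sn is reduced (cathode, E° = −0.14 V) and Fe²⁺/Fe is oxidized (anode).
E°cell = −0.14 − (−0.45) = +0.31 V, with n = 2 electrons transferred.
For the overall reaction Sn²⁺(aq) + Fe(s) → Sn(s) + Fe²⁺(aq), Q = [Fe²⁺(aq)] / [Sn²⁺(aq)] = 1.75, giving log Q = 0.243.
By the Nernst equation, E = +0.31 − (0.0592/2)·(0.243) = +0.30 V.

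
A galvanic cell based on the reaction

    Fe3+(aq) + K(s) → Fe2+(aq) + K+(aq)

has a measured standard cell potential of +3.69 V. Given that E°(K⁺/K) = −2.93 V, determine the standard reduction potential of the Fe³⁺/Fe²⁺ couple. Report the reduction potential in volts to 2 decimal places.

+0.76 V

In the reaction as written the Fe³⁺/Fe²⁺ couple is reduced (cathode) and K⁺/K is oxidized (anode), so E°cell = E°(Fe³⁺/Fe²⁺) − E°(K⁺/K).
E°(Fe³⁺/Fe²⁺) = E°cell + E°(anode) = +3.69 + (−2.93) = +0.76 V.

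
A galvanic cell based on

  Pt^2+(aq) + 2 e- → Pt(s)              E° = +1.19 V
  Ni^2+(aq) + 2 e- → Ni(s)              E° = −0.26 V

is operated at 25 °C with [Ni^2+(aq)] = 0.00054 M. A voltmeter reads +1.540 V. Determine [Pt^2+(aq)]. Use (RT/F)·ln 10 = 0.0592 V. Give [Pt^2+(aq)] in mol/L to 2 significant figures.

0.59 M

Pt²⁺/Pt is the cathode (higher E°); E°cell = +1.19 − (−0.26) = +1.45 V with n = 2.
Rearranging E = E° − (0.0592/n)·log Q gives log Q = 2(+1.45 − (+1.540))/0.0592 = −3.041.
Balancing electrons gives Pt^2+(aq) + Ni(s) → Pt(s) + Ni^2+(aq); thus Q = [Ni^2+(aq)] / [Pt^2+(aq)].
Isolating [Pt^2+(aq)] in Q = 10^{−3.041} yields log [Pt^2+(aq)] = −0.227, i.e. 0.59 M.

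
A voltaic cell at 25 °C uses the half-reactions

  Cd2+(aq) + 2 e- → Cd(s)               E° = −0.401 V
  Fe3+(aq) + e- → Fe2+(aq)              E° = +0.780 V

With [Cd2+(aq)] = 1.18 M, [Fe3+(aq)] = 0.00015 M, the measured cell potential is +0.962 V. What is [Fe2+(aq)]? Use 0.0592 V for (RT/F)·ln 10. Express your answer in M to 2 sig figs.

0.69 M

Fe³⁺/Fe²⁺ is the cathode (higher E°); E°cell = +0.780 − (−0.401) = +1.181 V with n = 2.
Since E = E° − (0.0592/n)·log Q, log Q = n(E° − E)/0.0592 = 7.399.
For 2 Fe3+(aq) + Cd(s) → 2 Fe2+(aq) + Cd2+(aq), the reaction quotient is Q = ([Fe2+(aq)]^2·[Cd2+(aq)]) / [Fe3+(aq)]^2.
Substituting the known concentrations and solving, log [Fe2+(aq)] = −0.160 and [Fe2+(aq)] = 0.69 M.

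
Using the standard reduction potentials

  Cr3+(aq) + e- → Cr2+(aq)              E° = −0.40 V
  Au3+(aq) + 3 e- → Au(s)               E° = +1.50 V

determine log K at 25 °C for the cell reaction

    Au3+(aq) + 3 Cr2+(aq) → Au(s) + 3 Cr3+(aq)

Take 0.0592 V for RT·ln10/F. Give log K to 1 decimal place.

log K = 96.3

The Au³⁺/Au couple is reduced (cathode); E°cell = +1.50 − (−0.40) = +1.90 V with n = 3.
At equilibrium E = 0, so log K = nE°cell / 0.0592 = (3)(+1.90) / 0.0592 = 96.3.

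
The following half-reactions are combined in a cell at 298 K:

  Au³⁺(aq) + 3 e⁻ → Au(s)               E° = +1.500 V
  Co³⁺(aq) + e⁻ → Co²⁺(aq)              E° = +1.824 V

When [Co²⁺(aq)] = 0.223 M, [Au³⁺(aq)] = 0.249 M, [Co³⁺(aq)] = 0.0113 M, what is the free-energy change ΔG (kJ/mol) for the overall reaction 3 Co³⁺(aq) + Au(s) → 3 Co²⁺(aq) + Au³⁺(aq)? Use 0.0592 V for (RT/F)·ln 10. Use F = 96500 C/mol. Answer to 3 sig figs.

E°cell = +1.824 − (+1.500) = +0.324 V; the balanced reaction transfers n = 3 electrons.
The reaction quotient is ([Co²⁺(aq)]^3·[Au³⁺(aq)]) / [Co³⁺(aq)]^3 = 1.91×10^3; by Nernst, E = +0.324 − (0.0592/3)(3.282) = +0.2592 V.
ΔG = −nFE = −(3)(96500)(+0.2592) J/mol = −75.0 kJ/mol.

−75.0 kJ/mol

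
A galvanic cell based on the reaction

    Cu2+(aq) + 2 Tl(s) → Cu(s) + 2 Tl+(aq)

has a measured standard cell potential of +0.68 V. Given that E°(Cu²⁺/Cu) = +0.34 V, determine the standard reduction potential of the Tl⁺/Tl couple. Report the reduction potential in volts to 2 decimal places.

−0.34 V

In the reaction as written the Cu²⁺/Cu couple is reduced (cathode) and Tl⁺/Tl is oxidized (anode), so E°cell = E°(Cu²⁺/Cu) − E°(Tl⁺/Tl).
E°(Tl⁺/Tl) = E°(cathode) − E°cell = +0.34 − (+0.68) = −0.34 V.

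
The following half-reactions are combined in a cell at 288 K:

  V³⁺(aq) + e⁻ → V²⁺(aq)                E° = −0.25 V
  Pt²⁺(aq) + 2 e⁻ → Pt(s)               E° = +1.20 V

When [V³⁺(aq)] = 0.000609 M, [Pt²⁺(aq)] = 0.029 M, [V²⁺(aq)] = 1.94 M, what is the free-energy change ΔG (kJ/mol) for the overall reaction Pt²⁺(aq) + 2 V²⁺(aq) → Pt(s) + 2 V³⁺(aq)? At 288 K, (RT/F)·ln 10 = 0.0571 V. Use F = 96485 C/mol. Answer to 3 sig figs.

With Pt²⁺/Pt reduced at the cathode, E°cell = +1.20 − (−0.25) = +1.45 V and n = 2.
Q = [V³⁺(aq)]^2 / ([Pt²⁺(aq)]·[V²⁺(aq)]^2) = 3.4×10^−6, so log Q = −5.469 and E = +1.45 − (0.0571/2)(−5.469) = +1.6061 V.
Then ΔG = −nFE = −2 × 96485 × +1.6061 J/mol = −310 kJ/mol.

−310 kJ/mol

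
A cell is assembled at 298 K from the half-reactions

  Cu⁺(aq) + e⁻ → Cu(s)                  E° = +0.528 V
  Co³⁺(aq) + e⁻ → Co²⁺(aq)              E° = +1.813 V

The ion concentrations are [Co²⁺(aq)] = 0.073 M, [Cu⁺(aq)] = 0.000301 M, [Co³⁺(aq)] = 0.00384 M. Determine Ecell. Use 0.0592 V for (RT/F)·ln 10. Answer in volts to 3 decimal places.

Co³⁺/Co²⁺ is reduced (cathode, E° = +1.813 V) and Cu⁺/Cu is oxidized (anode).
E°cell = E°cat − E°an = +1.813 − (+0.528) = +1.285 V; n = 1.
For the overall reaction Co³⁺(aq) + Cu(s) → Co²⁺(aq) + Cu⁺(aq), Q = ([Co²⁺(aq)]·[Cu⁺(aq)]) / [Co³⁺(aq)] = 0.00572, giving log Q = −2.242.
E = E° − (0.0592/n)·log Q = +1.285 − (0.0592/1)(−2.242) = +1.418 V.

+1.418 V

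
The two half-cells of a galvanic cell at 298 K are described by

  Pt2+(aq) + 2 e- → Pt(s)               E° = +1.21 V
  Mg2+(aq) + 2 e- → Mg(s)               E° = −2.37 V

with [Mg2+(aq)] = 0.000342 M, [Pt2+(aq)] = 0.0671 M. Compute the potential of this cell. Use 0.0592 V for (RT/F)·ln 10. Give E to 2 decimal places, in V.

+3.65 V

Since E°(Pt²⁺/Pt) > E°(Mg²⁺/Mg), Pt²⁺/Pt serves as the cathode.
E°cell = E°cat − E°an = +1.21 − (−2.37) = +3.58 V; n = 2.
Balancing gives Pt2+(aq) + Mg(s) → Pt(s) + Mg2+(aq); hence Q = [Mg2+(aq)] / [Pt2+(aq)] = 0.0051 (log Q = −2.293).
E = E° − (0.0592/n)·log Q = +3.58 − (0.0592/2)(−2.293) = +3.65 V.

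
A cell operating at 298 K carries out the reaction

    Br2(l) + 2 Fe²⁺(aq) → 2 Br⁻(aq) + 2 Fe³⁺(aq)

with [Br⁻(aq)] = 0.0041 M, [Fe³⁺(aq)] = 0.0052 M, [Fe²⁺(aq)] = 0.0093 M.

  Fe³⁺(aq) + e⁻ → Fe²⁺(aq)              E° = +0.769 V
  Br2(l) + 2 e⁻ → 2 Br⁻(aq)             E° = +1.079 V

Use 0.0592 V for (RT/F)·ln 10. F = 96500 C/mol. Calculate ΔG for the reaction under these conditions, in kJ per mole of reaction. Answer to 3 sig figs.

The standard cell potential is +1.079 − (+0.769) = +0.310 V, with n = 2 electrons in the balanced equation.
Here Q = ([Br⁻(aq)]^2·[Fe³⁺(aq)]^2) / [Fe²⁺(aq)]^2 = 5.26×10^−6 (log Q = −5.279), giving E = +0.310 − (0.0592/2)·(−5.279) = +0.4663 V.
Finally ΔG = −nFE = −(2)(96500 C/mol)(+0.4663 V) = −90.0 kJ/mol.

−90.0 kJ/mol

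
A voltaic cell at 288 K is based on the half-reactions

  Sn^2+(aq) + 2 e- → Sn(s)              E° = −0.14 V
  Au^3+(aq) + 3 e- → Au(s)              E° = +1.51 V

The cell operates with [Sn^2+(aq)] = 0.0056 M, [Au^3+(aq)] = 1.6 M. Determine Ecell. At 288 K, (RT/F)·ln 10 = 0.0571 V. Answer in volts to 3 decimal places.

+1.718 V

Since E°(Au³⁺/Au) > E°(Sn²⁺/Sn), Au³⁺/Au serves as the cathode.
The standard potential is +1.51 − (−0.14) = +1.65 V and the balanced reaction transfers n = 6 electrons.
Balancing gives 2 Au^3+(aq) + 3 Sn(s) → 2 Au(s) + 3 Sn^2+(aq); hence Q = [Sn^2+(aq)]^3 / [Au^3+(aq)]^2 = 6.86×10^−8 (log Q = −7.164).
By the Nernst equation, E = +1.65 − (0.0571/6)·(−7.164) = +1.718 V.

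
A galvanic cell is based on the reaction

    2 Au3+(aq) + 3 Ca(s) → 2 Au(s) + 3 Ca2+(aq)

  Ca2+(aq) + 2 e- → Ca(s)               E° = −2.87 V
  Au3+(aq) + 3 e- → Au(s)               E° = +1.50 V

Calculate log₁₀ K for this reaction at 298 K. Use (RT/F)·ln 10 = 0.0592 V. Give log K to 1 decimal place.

log K = 442.9

The Au³⁺/Au couple is reduced (cathode); E°cell = +1.50 − (−2.87) = +4.37 V with n = 6.
At equilibrium E = 0, so log K = nE°cell / 0.0592 = (6)(+4.37) / 0.0592 = 442.9.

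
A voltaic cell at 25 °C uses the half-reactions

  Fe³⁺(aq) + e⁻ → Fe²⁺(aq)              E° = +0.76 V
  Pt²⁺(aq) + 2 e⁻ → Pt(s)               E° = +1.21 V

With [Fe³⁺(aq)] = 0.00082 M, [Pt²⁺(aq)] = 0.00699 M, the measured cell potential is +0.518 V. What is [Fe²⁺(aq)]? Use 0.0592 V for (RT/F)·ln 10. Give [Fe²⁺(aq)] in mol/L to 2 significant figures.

With Pt²⁺/Pt at the cathode and Fe³⁺/Fe²⁺ at the anode, E°cell = +1.21 − (+0.76) = +0.45 V (n = 2).
From the Nernst equation, log Q = n(E° − E)/0.0592 = 2·(+0.45 − (+0.518))/0.0592 = −2.297.
The balanced reaction is Pt²⁺(aq) + 2 Fe²⁺(aq) → Pt(s) + 2 Fe³⁺(aq), so Q = [Fe³⁺(aq)]^2 / ([Pt²⁺(aq)]·[Fe²⁺(aq)]^2).
Isolating [Fe²⁺(aq)] in Q = 10^{−2.297} yields log [Fe²⁺(aq)] = −0.860, i.e. 0.14 M.

0.14 M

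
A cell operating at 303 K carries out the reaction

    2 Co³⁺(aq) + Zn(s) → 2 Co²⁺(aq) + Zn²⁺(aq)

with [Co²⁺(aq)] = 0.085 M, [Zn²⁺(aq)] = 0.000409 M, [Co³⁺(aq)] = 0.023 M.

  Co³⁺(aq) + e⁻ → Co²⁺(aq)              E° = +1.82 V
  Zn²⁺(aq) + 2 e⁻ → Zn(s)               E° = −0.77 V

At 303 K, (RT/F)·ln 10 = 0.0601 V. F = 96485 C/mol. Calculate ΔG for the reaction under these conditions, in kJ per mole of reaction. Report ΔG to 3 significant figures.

The standard cell potential is +1.82 − (−0.77) = +2.59 V, with n = 2 electrons in the balanced equation.
Here Q = ([Co²⁺(aq)]^2·[Zn²⁺(aq)]) / [Co³⁺(aq)]^2 = 0.00559 (log Q = −2.253), giving E = +2.59 − (0.0601/2)·(−2.253) = +2.6577 V.
ΔG = −nFE = −(2)(96485)(+2.6577) J/mol = −513 kJ/mol.

−513 kJ/mol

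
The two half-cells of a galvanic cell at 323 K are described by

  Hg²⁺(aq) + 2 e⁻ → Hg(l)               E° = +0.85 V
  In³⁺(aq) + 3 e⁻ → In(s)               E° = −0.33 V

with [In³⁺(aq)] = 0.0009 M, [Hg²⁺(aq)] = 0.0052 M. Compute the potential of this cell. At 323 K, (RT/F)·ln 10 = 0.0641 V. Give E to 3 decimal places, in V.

+1.172 V

Hg²⁺/Hg is reduced (cathode, E° = +0.85 V) and In³⁺/In is oxidized (anode).
E°cell = +0.85 − (−0.33) = +1.18 V, with n = 6 electrons transferred.
The balanced reaction is 3 Hg²⁺(aq) + 2 In(s) → 3 Hg(l) + 2 In³⁺(aq), so Q = [In³⁺(aq)]^2 / [Hg²⁺(aq)]^3 = 5.76 and log Q = 0.760.
E = E° − (0.0641/n)·log Q = +1.18 − (0.0641/6)(0.760) = +1.172 V.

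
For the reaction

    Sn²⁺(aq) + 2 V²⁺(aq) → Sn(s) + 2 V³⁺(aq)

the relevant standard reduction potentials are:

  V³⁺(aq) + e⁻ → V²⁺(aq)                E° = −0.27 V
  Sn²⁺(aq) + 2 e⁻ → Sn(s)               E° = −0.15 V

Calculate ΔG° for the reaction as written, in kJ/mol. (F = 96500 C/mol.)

−23.2 kJ/mol

In the reaction as written Sn²⁺(aq) is reduced, so the Sn²⁺/Sn couple is the cathode and V³⁺/V²⁺ is the anode.
E°cell = −0.15 − (−0.27) = +0.12 V; balancing electrons gives n = 2.
ΔG° = −nFE°cell = −(2)(96500)(+0.12) J/mol = −23.2 kJ/mol.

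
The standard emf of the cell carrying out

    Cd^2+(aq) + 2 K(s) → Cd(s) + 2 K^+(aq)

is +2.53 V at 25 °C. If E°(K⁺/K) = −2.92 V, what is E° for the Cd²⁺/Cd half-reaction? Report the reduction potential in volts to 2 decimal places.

In the reaction as written the Cd²⁺/Cd couple is reduced (cathode) and K⁺/K is oxidized (anode), so E°cell = E°(Cd²⁺/Cd) − E°(K⁺/K).
E°(Cd²⁺/Cd) = E°cell + E°(anode) = +2.53 + (−2.92) = −0.39 V.

−0.39 V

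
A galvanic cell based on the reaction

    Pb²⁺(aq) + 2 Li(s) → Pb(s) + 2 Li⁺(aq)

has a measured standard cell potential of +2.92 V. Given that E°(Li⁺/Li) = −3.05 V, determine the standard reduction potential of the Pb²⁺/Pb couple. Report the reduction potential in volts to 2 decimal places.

−0.13 V

In the reaction as written the Pb²⁺/Pb couple is reduced (cathode) and Li⁺/Li is oxidized (anode), so E°cell = E°(Pb²⁺/Pb) − E°(Li⁺/Li).
E°(Pb²⁺/Pb) = E°cell + E°(anode) = +2.92 + (−3.05) = −0.13 V.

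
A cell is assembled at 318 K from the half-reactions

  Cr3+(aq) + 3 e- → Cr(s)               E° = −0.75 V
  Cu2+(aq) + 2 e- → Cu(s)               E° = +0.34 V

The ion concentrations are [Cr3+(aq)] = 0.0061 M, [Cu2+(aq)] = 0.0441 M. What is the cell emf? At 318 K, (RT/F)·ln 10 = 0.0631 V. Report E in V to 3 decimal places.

+1.094 V

The Cu²⁺/Cu couple has the more positive E°, so it is the cathode; Cr³⁺/Cr is the anode.
E°cell = +0.34 − (−0.75) = +1.09 V, with n = 6 electrons transferred.
The balanced reaction is 3 Cu2+(aq) + 2 Cr(s) → 3 Cu(s) + 2 Cr3+(aq), so Q = [Cr3+(aq)]^2 / [Cu2+(aq)]^3 = 0.434 and log Q = −0.363.
E = E° − (0.0631/n)·log Q = +1.09 − (0.0631/6)(−0.363) = +1.094 V.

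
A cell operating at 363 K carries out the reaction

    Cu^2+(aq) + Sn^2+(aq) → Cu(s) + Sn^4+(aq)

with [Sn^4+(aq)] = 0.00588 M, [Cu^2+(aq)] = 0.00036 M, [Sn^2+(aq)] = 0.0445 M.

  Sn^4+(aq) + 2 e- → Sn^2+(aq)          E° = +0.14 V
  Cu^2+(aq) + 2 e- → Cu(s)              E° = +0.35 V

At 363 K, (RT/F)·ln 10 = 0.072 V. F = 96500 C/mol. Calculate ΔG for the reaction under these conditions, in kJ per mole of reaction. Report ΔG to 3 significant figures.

−22.7 kJ/mol

With Cu²⁺/Cu reduced at the cathode, E°cell = +0.35 − (+0.14) = +0.21 V and n = 2.
Here Q = [Sn^4+(aq)] / ([Cu^2+(aq)]·[Sn^2+(aq)]) = 367 (log Q = 2.565), giving E = +0.21 − (0.072/2)·(2.565) = +0.1177 V.
ΔG = −nFE = −(2)(96500)(+0.1177) J/mol = −22.7 kJ/mol.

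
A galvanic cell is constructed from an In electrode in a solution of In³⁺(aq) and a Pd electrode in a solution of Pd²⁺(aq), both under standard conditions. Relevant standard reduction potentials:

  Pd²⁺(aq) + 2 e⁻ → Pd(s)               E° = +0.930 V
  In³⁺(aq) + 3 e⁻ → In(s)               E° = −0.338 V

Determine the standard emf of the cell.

+1.268 V

The Pd²⁺/Pd couple has the higher E°, so Pd ion is reduced (cathode) and In is oxidized (anode).
E°cell = E°(cathode) − E°(anode) = +0.930 − (−0.338) = +1.268 V.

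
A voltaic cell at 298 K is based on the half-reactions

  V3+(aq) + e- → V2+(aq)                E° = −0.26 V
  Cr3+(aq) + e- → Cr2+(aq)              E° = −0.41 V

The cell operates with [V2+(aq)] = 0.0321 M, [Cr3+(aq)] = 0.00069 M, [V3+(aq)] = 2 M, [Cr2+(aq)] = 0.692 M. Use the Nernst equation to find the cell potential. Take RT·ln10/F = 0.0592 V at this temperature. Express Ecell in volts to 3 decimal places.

+0.434 V

The V³⁺/V²⁺ couple has the more positive E°, so it is the cathode; Cr³⁺/Cr²⁺ is the anode.
The standard potential is −0.26 − (−0.41) = +0.15 V and the balanced reaction transfers n = 1 electron.
For the overall reaction V3+(aq) + Cr2+(aq) → V2+(aq) + Cr3+(aq), Q = ([V2+(aq)]·[Cr3+(aq)]) / ([V3+(aq)]·[Cr2+(aq)]) = 1.6×10^−5, giving log Q = −4.796.
Applying E = E° − (RT ln10/nF)·log Q gives +0.15 − (0.0592/1)(−4.796) = +0.434 V.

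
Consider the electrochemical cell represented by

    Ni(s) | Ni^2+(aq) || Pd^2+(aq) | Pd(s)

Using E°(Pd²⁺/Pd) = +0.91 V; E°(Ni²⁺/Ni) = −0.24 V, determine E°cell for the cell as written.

+1.15 V

By convention the left-hand electrode in cell notation is the anode (oxidation) and the right-hand electrode is the cathode (reduction).
E°cell = E°(right) − E°(left) = +0.91 − (−0.24) = +1.15 V.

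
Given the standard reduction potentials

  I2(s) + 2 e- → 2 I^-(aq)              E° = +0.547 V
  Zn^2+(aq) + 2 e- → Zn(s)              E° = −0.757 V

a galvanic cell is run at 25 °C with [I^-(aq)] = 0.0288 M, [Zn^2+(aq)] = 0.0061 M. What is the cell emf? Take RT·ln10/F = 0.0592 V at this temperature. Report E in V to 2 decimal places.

I₂/I⁻ is reduced (cathode, E° = +0.547 V) and Zn²⁺/Zn is oxidized (anode).
E°cell = +0.547 − (−0.757) = +1.304 V, with n = 2 electrons transferred.
For the overall reaction I2(s) + Zn(s) → 2 I^-(aq) + Zn^2+(aq), Q = [I^-(aq)]^2·[Zn^2+(aq)] = 5.06×10^−6, giving log Q = −5.296.
Applying E = E° − (RT ln10/nF)·log Q gives +1.304 − (0.0592/2)(−5.296) = +1.46 V.

+1.46 V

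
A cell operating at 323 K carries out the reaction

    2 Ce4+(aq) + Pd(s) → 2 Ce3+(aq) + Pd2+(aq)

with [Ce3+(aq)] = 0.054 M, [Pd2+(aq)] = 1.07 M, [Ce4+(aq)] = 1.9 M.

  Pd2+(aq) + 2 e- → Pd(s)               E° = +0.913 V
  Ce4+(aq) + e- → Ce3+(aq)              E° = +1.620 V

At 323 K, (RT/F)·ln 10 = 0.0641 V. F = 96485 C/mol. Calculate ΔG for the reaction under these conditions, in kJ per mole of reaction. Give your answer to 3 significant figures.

−155 kJ/mol

The standard cell potential is +1.620 − (+0.913) = +0.707 V, with n = 2 electrons in the balanced equation.
Q = ([Ce3+(aq)]^2·[Pd2+(aq)]) / [Ce4+(aq)]^2 = 0.000864, so log Q = −3.063 and E = +0.707 − (0.0641/2)(−3.063) = +0.8052 V.
Finally ΔG = −nFE = −(2)(96485 C/mol)(+0.8052 V) = −155 kJ/mol.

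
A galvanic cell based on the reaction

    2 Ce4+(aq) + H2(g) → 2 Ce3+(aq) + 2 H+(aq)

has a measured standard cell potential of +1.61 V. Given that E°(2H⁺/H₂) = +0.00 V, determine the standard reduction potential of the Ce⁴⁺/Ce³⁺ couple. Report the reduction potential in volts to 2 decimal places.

+1.61 V

In the reaction as written the Ce⁴⁺/Ce³⁺ couple is reduced (cathode) and 2H⁺/H₂ is oxidized (anode), so E°cell = E°(Ce⁴⁺/Ce³⁺) − E°(2H⁺/H₂).
E°(Ce⁴⁺/Ce³⁺) = E°cell + E°(anode) = +1.61 + (+0.00) = +1.61 V.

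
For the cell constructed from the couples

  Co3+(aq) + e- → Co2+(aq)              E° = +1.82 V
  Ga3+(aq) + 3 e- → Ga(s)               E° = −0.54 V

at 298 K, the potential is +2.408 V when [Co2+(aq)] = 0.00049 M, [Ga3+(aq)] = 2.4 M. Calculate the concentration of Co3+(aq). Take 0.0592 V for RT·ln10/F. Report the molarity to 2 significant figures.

The Co³⁺/Co²⁺ couple has the larger reduction potential, so it is the cathode: E°cell = +1.82 − (−0.54) = +2.36 V and n = 3.
From the Nernst equation, log Q = n(E° − E)/0.0592 = 3·(+2.36 − (+2.408))/0.0592 = −2.432.
Balancing electrons gives 3 Co3+(aq) + Ga(s) → 3 Co2+(aq) + Ga3+(aq); thus Q = ([Co2+(aq)]^3·[Ga3+(aq)]) / [Co3+(aq)]^3.
Substituting the known concentrations and solving, log [Co3+(aq)] = −2.372 and [Co3+(aq)] = 0.0042 M.

0.0042 M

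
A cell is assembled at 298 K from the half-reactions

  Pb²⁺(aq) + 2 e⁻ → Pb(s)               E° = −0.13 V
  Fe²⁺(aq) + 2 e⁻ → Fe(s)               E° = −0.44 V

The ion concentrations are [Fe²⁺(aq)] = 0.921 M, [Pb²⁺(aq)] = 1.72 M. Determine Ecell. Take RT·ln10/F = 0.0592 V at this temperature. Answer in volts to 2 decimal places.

+0.32 V

Pb²⁺/Pb is reduced (cathode, E° = −0.13 V) and Fe²⁺/Fe is oxidized (anode).
E°cell = E°cat − E°an = −0.13 − (−0.44) = +0.31 V; n = 2.
Balancing gives Pb²⁺(aq) + Fe(s) → Pb(s) + Fe²⁺(aq); hence Q = [Fe²⁺(aq)] / [Pb²⁺(aq)] = 0.535 (log Q = −0.271).
By the Nernst equation, E = +0.31 − (0.0592/2)·(−0.271) = +0.32 V.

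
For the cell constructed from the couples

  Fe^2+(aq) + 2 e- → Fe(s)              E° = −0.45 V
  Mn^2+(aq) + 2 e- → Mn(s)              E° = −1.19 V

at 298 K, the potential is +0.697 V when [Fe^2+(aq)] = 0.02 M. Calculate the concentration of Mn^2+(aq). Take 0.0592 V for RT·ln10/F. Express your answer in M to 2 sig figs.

The Fe²⁺/Fe couple has the larger reduction potential, so it is the cathode: E°cell = −0.45 − (−1.19) = +0.74 V and n = 2.
Since E = E° − (0.0592/n)·log Q, log Q = n(E° − E)/0.0592 = 1.453.
The balanced reaction is Fe^2+(aq) + Mn(s) → Fe(s) + Mn^2+(aq), so Q = [Mn^2+(aq)] / [Fe^2+(aq)].
Solving for the unknown gives log [Mn^2+(aq)] = −0.246, so [Mn^2+(aq)] ≈ 0.57 M.

0.57 M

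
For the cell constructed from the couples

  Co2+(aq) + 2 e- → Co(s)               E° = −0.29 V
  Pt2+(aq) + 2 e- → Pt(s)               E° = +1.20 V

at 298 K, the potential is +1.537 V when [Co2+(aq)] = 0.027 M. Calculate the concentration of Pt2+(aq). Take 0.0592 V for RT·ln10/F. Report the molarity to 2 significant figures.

1.0 M

Pt²⁺/Pt is the cathode (higher E°); E°cell = +1.20 − (−0.29) = +1.49 V with n = 2.
From the Nernst equation, log Q = n(E° − E)/0.0592 = 2·(+1.49 − (+1.537))/0.0592 = −1.588.
Balancing electrons gives Pt2+(aq) + Co(s) → Pt(s) + Co2+(aq); thus Q = [Co2+(aq)] / [Pt2+(aq)].
Substituting the known concentrations and solving, log [Pt2+(aq)] = 0.019 and [Pt2+(aq)] = 1.0 M.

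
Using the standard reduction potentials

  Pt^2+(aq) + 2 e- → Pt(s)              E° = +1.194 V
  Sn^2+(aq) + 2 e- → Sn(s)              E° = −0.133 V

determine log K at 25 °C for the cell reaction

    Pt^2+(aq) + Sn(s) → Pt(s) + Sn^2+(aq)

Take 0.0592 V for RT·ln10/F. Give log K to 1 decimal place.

log K = 44.8

The Pt²⁺/Pt couple is reduced (cathode); E°cell = +1.194 − (−0.133) = +1.327 V with n = 2.
At equilibrium E = 0, so log K = nE°cell / 0.0592 = (2)(+1.327) / 0.0592 = 44.8.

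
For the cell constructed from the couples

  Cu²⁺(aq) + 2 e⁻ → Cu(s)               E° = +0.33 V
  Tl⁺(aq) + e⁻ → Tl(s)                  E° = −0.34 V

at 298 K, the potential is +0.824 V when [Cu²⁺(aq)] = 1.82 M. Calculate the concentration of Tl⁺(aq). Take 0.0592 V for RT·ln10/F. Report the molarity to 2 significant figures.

0.0034 M

Cu²⁺/Cu is the cathode (higher E°); E°cell = +0.33 − (−0.34) = +0.67 V with n = 2.
Since E = E° − (0.0592/n)·log Q, log Q = n(E° − E)/0.0592 = −5.203.
Balancing electrons gives Cu²⁺(aq) + 2 Tl(s) → Cu(s) + 2 Tl⁺(aq); thus Q = [Tl⁺(aq)]^2 / [Cu²⁺(aq)].
Substituting the known concentrations and solving, log [Tl⁺(aq)] = −2.471 and [Tl⁺(aq)] = 0.0034 M.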